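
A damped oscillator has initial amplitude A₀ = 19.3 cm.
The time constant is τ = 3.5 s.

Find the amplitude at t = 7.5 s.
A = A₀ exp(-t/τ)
A = A₀ exp(−t/τ) = 19.3×exp(−7.5/3.5) = 2.264 cm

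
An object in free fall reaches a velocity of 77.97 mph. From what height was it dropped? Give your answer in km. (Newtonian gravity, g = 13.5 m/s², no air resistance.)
h = v²/(2g) (with unit conversion) = 0.045 km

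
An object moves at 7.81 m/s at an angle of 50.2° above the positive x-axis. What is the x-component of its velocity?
vₓ = v cos(θ) = 7.81 × cos(50.2°) = 5.0 m/s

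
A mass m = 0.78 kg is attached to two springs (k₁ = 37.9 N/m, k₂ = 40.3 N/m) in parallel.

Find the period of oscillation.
k_eq = k₁+k₂ = 78.2 N/m
T = 2π√(m/k_eq) = 2π√(0.78/78.2) = 0.6275 s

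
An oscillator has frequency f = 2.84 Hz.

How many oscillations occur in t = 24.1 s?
n = f×t = 2.84×24.1 = 68.44 oscillations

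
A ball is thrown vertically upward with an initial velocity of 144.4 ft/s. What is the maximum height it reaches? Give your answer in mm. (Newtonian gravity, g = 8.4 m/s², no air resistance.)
h_max = v₀²/(2g) (with unit conversion) = 115300.0 mm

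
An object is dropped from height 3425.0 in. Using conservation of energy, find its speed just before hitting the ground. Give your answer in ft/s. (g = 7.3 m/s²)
mgh = ½mv² → v = √(2gh) = √(2×7.3×86.99) = 35.64 m/s = 116.9 ft/s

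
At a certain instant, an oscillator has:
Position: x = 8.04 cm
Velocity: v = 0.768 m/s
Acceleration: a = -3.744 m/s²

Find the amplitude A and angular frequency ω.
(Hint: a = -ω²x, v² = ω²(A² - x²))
a = −ω²x → ω = √(|a|/x) = √(3.744/0.0804) = 6.824 rad/s
v² = ω²(A² − x²) → A = √(x² + v²/ω²) = √(0.0804² + 0.768²/6.824²) = 0.1383 m = 13.83 cm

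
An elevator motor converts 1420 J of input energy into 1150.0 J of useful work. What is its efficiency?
η = W_out/W_in = 1150.0/1420 = 0.8099 = 80.99%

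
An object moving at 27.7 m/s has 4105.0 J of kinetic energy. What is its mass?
KE = ½mv² → m = 2KE/v² = 2×4105.0/27.7² = 10.7 kg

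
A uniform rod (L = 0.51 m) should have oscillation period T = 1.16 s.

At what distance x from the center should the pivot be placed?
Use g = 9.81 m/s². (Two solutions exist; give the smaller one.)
T = 2π√((L²/12 + x²)/(gx)). Let c = T²g/(4π²) = 0.3344.
x² − cx + L²/12 = 0 → x = (c − √(c² − L²/3))/2 = 0.08797 m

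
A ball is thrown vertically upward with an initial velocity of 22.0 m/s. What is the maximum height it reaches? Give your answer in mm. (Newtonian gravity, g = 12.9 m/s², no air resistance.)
h_max = v₀²/(2g) (with unit conversion) = 18760.0 mm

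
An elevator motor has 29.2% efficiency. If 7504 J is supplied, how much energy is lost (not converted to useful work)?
W_out = η × W_in = 0.292×7504 = 2191.2 J
W_lost = W_in − W_out = 7504 − 2191.2 = 5312.8 J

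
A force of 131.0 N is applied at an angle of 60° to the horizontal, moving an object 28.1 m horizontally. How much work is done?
W = Fd cosθ = 131.0×28.1×cos(60°) = 1840.6 J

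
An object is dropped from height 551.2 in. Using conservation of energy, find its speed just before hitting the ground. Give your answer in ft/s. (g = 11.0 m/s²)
mgh = ½mv² → v = √(2gh) = √(2×11.0×14) = 17.55 m/s = 57.58 ft/s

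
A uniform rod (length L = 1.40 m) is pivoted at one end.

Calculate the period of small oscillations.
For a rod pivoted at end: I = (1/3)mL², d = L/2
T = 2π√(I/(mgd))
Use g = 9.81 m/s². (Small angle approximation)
I/m = (1/3)L² = 0.6533 m²; d = L/2 = 0.7 m
T = 2π√(I/(mgd)) = 2π√(0.6533/(9.81×0.7)) = 1.938 s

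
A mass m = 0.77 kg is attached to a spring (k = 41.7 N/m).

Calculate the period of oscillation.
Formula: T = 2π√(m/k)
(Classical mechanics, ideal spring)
T = 2π√(m/k) = 2π√(0.77/41.7) = 0.8538 s; f = 1/T = 1.171 Hz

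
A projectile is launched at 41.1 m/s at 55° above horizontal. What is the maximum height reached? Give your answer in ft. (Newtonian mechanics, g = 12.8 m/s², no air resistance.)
H = v₀²sin²(θ)/(2g) (with unit conversion) = 145.3 ft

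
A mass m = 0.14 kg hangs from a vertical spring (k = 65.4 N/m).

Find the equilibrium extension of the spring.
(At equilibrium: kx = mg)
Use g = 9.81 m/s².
x_eq = mg/k = 0.14×9.81/65.4 = 0.021 m = 2.1 cm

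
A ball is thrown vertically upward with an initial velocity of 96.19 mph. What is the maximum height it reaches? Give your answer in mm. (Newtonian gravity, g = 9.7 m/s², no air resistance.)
h_max = v₀²/(2g) (with unit conversion) = 95310.0 mm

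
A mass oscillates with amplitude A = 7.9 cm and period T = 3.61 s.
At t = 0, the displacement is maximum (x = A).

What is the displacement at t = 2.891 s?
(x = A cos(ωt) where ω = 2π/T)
ω = 2π/T = 2π/3.61 = 1.74 rad/s
x = A cos(ωt) = 7.9×cos(1.74×2.891) = 2.48 cm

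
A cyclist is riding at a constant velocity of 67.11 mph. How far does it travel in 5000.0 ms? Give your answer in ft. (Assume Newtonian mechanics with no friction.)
d = vt (with unit conversion) = 492.1 ft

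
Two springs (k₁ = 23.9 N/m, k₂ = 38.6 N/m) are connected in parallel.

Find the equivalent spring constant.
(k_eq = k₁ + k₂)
k_eq = k₁ + k₂ = 23.9 + 38.6 = 62.5 N/m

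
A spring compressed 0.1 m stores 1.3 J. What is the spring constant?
PE = ½kx² → k = 2PE/x² = 2×1.3/0.1² = 260.0 N/m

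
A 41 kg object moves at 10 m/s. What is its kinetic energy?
KE = ½mv² = ½×41×10² = 2050.0 J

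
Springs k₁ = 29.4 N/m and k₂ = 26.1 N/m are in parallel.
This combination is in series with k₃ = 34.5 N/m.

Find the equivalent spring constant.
k₁₂ = k₁ + k₂ = 55.5 N/m (parallel)
1/k_eq = 1/k₁₂ + 1/k₃ → k_eq = 21.27 N/m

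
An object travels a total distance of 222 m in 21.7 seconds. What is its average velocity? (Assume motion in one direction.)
v_avg = Δd / Δt = 222 / 21.7 = 10.23 m/s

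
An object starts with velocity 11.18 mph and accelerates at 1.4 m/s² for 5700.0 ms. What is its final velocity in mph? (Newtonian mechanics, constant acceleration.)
v = v₀ + at (with unit conversion) = 29.03 mph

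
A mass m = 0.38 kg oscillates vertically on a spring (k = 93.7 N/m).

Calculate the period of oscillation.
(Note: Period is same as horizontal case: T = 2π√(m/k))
T = 2π√(m/k) = 2π√(0.38/93.7) = 0.4001 s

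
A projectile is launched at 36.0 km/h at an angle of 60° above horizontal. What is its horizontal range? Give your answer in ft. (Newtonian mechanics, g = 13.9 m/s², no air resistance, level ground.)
R = v₀² sin(2θ) / g (with unit conversion) = 20.44 ft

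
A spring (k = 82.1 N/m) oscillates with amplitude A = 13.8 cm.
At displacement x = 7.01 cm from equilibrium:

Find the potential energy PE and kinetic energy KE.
E_total = ½kA² = ½×82.1×(0.138)² = 0.7818 J
PE = ½kx² = ½×82.1×(0.0701)² = 0.2017 J
KE = E_total − PE = 0.58 J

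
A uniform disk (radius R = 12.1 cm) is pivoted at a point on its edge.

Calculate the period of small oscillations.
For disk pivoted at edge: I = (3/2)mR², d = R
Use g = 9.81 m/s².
I/m = (3/2)R² = 0.02196 m²; d = R = 0.121 m
T = 2π√((3/2)R²/(gR)) = 2π√(3R/(2g)) = 0.8546 s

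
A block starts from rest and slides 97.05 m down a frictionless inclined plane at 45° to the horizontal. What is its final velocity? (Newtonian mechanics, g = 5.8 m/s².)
a = g sin(θ) = 5.8 × sin(45°) = 4.1 m/s²
v = √(2ad) = √(2 × 4.1 × 97.05) = 28.21 m/s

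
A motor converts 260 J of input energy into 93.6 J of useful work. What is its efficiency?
η = W_out/W_in = 93.6/260 = 0.36 = 36.0%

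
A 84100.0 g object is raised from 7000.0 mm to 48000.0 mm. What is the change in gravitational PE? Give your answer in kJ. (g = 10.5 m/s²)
ΔPE = mg(h₂ − h₁) = 84.1 kg × 10.5 m/s² × (48 − 7) m = 3.621e+04 J = 36.21 kJ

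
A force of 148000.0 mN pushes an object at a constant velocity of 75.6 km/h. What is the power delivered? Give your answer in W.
P = Fv = 148 N × 21 m/s = 3108 W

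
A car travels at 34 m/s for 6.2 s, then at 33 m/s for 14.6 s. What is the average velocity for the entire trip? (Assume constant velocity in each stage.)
d₁ = v₁t₁ = 34 × 6.2 = 210.8 m
d₂ = v₂t₂ = 33 × 14.6 = 481.8 m
d_total = 692.6 m, t_total = 20.8 s
v_avg = d_total/t_total = 692.6/20.8 = 33.3 m/s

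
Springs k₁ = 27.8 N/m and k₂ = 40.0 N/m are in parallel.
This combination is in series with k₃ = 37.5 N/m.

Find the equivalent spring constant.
k₁₂ = k₁ + k₂ = 67.8 N/m (parallel)
1/k_eq = 1/k₁₂ + 1/k₃ → k_eq = 24.15 N/m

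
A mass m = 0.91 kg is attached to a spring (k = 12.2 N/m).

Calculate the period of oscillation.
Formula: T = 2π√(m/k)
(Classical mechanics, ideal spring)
T = 2π√(m/k) = 2π√(0.91/12.2) = 1.716 s; f = 1/T = 0.5827 Hz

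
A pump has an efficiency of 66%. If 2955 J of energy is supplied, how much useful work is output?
W_out = η × W_in = 0.66 × 2955 = 1950.3 J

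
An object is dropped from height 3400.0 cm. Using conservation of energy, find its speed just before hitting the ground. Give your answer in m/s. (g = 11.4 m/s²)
mgh = ½mv² → v = √(2gh) = √(2×11.4×34) = 27.84 m/s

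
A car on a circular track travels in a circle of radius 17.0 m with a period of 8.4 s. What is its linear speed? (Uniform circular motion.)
v = 2πr/T = 2π×17.0/8.4 = 12.72 m/s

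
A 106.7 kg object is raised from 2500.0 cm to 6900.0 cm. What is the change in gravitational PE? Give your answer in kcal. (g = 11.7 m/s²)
ΔPE = mg(h₂ − h₁) = 106.7 kg × 11.7 m/s² × (69 − 25) m = 5.493e+04 J = 13.13 kcal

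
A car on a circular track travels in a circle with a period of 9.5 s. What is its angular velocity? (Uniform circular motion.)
ω = 2π/T = 2π/9.5 = 0.6614 rad/s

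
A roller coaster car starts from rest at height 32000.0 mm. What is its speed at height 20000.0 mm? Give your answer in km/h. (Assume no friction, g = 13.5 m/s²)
mgh₁ = ½mv₂² + mgh₂ → v₂ = √(2g(h₁−h₂)) = √(2×13.5×(32−20)) = 18 m/s = 64.8 km/h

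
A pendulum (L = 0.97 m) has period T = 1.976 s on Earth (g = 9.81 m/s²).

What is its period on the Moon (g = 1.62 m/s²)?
T = 2π√(L/g), so T_moon/T_earth = √(g_earth/g_moon)
T_moon = 2π√(0.97/1.62) = 4.862 s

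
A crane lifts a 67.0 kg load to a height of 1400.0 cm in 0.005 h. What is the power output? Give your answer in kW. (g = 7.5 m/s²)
W = mgh = 67×7.5×14 = 7035 J
P = W/t = 7035/18 = 390.8 W = 0.3908 kW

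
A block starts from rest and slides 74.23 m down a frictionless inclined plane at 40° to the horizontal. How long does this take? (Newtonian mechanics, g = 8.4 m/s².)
a = g sin(θ) = 8.4 × sin(40°) = 5.4 m/s²
t = √(2d/a) = √(2 × 74.23 / 5.4) = 5.24 s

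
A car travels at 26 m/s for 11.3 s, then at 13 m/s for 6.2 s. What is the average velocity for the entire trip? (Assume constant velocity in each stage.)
d₁ = v₁t₁ = 26 × 11.3 = 293.8 m
d₂ = v₂t₂ = 13 × 6.2 = 80.6 m
d_total = 374.4 m, t_total = 17.5 s
v_avg = d_total/t_total = 374.4/17.5 = 21.39 m/s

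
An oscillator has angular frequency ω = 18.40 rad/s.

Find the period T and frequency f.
T = 2π/ω = 2π/18.4 = 0.3415 s; f = ω/2π = 2.928 Hz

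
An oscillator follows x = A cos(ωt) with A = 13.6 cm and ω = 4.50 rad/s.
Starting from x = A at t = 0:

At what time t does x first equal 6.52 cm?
cos(ωt) = x/A = 6.52/13.6 = 0.4794
ωt = arccos(0.4794) = 1.071 rad
t = 1.071/4.5 = 0.238 s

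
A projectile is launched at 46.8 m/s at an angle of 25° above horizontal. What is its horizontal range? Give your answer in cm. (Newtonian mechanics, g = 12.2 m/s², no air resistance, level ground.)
R = v₀² sin(2θ) / g (with unit conversion) = 13750.0 cm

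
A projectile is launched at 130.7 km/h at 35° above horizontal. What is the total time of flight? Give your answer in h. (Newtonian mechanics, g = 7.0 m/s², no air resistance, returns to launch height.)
T = 2v₀sin(θ)/g (with unit conversion) = 0.001653 h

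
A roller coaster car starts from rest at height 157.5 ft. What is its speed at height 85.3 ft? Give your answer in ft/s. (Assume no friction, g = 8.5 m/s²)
mgh₁ = ½mv₂² + mgh₂ → v₂ = √(2g(h₁−h₂)) = √(2×8.5×(48.01−26)) = 19.34 m/s = 63.46 ft/s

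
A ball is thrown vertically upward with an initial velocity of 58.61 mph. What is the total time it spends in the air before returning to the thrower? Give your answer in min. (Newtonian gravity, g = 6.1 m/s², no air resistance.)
t_total = 2v₀/g (with unit conversion) = 0.1432 min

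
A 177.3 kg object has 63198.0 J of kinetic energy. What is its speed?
KE = ½mv² → v = √(2KE/m) = √(2×63198.0/177.3) = 26.7 m/s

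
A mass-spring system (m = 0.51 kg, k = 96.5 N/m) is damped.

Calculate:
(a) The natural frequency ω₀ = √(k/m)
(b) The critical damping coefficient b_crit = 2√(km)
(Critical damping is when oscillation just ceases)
ω₀ = √(k/m) = √(96.5/0.51) = 13.76 rad/s
b_crit = 2√(km) = 2√(96.5×0.51) = 14.03 kg/s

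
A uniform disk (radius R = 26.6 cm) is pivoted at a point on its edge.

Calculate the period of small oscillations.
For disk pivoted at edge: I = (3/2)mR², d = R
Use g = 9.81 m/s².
I/m = (3/2)R² = 0.1061 m²; d = R = 0.266 m
T = 2π√((3/2)R²/(gR)) = 2π√(3R/(2g)) = 1.267 s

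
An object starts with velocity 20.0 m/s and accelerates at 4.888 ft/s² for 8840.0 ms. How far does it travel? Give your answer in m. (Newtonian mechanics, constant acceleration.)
d = v₀t + ½at² (with unit conversion) = 235.0 m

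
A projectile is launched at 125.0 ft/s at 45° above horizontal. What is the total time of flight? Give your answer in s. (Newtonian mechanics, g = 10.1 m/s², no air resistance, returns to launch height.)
T = 2v₀sin(θ)/g (with unit conversion) = 5.335 s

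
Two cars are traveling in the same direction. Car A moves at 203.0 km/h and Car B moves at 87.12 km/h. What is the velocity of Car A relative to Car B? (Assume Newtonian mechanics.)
v_rel = v_A - v_B = 203.0 - 87.12 = 115.9 km/h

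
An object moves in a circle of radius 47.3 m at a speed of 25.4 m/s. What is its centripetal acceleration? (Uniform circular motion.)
a_c = v²/r = 25.4²/47.3 = 645.16/47.3 = 13.64 m/s²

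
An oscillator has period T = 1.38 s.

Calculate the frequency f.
f = 1/T = 1/1.38 = 0.7246 Hz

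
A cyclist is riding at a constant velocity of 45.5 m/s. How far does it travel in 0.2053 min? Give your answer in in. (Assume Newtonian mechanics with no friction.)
d = vt (with unit conversion) = 22070.0 in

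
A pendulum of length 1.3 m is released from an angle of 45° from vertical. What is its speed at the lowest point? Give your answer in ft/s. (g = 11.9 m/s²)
h = L(1 − cosθ) = 1.3×(1 − cos45°) = 0.3808 m
v = √(2gh) = √(2×11.9×0.3808) = 3.01 m/s = 9.876 ft/s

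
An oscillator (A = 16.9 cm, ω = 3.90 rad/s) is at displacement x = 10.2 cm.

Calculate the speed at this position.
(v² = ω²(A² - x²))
v = ω√(A² − x²) = 3.9×√(0.169² − 0.102²) = 0.5255 m/s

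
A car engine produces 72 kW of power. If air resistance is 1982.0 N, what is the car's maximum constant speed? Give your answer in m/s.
P = Fv → v = P/F = 72000 W / 1982 N = 36.33 m/s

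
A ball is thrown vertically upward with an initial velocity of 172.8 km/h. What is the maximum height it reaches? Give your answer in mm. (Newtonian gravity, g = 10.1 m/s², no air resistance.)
h_max = v₀²/(2g) (with unit conversion) = 114100.0 mm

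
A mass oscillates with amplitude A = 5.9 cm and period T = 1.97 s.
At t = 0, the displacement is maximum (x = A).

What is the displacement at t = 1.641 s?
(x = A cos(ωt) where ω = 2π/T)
ω = 2π/T = 2π/1.97 = 3.189 rad/s
x = A cos(ωt) = 5.9×cos(3.189×1.641) = 2.939 cm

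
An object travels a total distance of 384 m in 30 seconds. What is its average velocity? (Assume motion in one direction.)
v_avg = Δd / Δt = 384 / 30 = 12.8 m/s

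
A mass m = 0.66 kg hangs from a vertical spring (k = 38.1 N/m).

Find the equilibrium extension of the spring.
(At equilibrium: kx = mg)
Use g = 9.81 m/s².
x_eq = mg/k = 0.66×9.81/38.1 = 0.1699 m = 16.99 cm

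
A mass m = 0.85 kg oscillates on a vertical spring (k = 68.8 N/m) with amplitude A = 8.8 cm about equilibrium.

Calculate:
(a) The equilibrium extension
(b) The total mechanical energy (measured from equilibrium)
x_eq = mg/k = 0.85×9.81/68.8 = 0.1212 m = 12.12 cm
E = ½kA² = ½×68.8×(0.088)² = 0.2664 J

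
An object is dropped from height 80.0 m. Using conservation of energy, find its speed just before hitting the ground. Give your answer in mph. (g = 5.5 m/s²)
mgh = ½mv² → v = √(2gh) = √(2×5.5×80) = 29.66 m/s = 66.36 mph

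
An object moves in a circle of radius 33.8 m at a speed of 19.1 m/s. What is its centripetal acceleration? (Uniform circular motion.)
a_c = v²/r = 19.1²/33.8 = 364.81/33.8 = 10.79 m/s²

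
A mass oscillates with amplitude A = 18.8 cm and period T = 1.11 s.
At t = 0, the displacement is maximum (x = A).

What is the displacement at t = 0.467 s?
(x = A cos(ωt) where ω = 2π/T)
ω = 2π/T = 2π/1.11 = 5.661 rad/s
x = A cos(ωt) = 18.8×cos(5.661×0.467) = -16.52 cm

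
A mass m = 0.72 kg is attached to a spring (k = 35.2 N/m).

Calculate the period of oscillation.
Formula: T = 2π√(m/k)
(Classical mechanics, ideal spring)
T = 2π√(m/k) = 2π√(0.72/35.2) = 0.8986 s; f = 1/T = 1.113 Hz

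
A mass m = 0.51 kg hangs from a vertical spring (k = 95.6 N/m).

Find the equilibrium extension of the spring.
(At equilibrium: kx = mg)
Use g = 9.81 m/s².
x_eq = mg/k = 0.51×9.81/95.6 = 0.05233 m = 5.233 cm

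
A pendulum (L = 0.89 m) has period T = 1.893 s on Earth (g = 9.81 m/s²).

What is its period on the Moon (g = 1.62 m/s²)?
T = 2π√(L/g), so T_moon/T_earth = √(g_earth/g_moon)
T_moon = 2π√(0.89/1.62) = 4.657 s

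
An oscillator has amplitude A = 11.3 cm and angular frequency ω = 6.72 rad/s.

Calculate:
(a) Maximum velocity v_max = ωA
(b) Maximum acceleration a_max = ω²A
v_max = ωA = 6.72×0.113 = 0.7594 m/s
a_max = ω²A = 6.72²×0.113 = 5.103 m/s²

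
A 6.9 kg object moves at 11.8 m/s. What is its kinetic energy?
KE = ½mv² = ½×6.9×11.8² = 480.378 J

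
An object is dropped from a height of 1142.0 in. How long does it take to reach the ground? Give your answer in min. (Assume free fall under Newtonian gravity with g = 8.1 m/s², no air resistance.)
t = √(2h/g) (with unit conversion) = 0.0446 min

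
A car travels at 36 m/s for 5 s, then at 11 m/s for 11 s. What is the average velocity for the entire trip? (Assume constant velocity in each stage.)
d₁ = v₁t₁ = 36 × 5 = 180 m
d₂ = v₂t₂ = 11 × 11 = 121 m
d_total = 301 m, t_total = 16 s
v_avg = d_total/t_total = 301/16 = 18.81 m/s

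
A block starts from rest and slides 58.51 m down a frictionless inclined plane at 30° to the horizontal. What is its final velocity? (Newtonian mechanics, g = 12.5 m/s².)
a = g sin(θ) = 12.5 × sin(30°) = 6.25 m/s²
v = √(2ad) = √(2 × 6.25 × 58.51) = 27.04 m/s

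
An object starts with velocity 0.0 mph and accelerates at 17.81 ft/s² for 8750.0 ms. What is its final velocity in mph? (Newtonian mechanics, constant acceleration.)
v = v₀ + at (with unit conversion) = 106.3 mph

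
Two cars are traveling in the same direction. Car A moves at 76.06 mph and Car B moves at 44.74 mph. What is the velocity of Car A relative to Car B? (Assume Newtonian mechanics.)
v_rel = v_A - v_B = 76.06 - 44.74 = 31.32 mph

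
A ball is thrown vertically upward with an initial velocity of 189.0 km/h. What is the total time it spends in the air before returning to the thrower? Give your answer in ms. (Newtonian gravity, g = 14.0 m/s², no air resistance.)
t_total = 2v₀/g (with unit conversion) = 7500.0 ms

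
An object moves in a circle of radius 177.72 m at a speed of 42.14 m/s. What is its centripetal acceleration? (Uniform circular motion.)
a_c = v²/r = 42.14²/177.72 = 1775.78/177.72 = 9.99 m/s²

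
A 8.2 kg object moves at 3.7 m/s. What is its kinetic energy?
KE = ½mv² = ½×8.2×3.7² = 56.129 J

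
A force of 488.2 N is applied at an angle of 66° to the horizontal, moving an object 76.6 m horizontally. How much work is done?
W = Fd cosθ = 488.2×76.6×cos(66°) = 15210.0 J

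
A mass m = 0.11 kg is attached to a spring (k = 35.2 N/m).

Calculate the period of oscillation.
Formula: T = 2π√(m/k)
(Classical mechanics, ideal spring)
T = 2π√(m/k) = 2π√(0.11/35.2) = 0.3512 s; f = 1/T = 2.847 Hz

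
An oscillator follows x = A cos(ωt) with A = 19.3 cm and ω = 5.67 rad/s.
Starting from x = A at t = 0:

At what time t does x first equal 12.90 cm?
cos(ωt) = x/A = 12.9/19.3 = 0.6684
ωt = arccos(0.6684) = 0.8387 rad
t = 0.8387/5.67 = 0.1479 s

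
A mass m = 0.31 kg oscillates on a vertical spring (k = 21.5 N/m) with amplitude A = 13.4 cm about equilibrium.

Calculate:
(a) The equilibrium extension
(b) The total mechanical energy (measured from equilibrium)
x_eq = mg/k = 0.31×9.81/21.5 = 0.1414 m = 14.14 cm
E = ½kA² = ½×21.5×(0.134)² = 0.193 J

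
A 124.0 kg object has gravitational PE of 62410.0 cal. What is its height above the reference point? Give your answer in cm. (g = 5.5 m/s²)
PE = mgh → h = PE/(mg) = 2.611e+05 J / (124 kg × 5.5 m/s²) = 382.9 m = 38290.0 cm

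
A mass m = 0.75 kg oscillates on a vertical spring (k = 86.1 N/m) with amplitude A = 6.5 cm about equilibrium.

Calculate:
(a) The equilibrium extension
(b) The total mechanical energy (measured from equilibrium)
x_eq = mg/k = 0.75×9.81/86.1 = 0.08545 m = 8.545 cm
E = ½kA² = ½×86.1×(0.065)² = 0.1819 J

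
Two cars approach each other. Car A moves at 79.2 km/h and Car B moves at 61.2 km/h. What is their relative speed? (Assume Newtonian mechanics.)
v_rel = v_A + v_B = 79.2 + 61.2 = 140.4 km/h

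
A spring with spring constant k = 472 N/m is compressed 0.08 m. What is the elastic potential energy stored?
PE = ½kx² = ½×472×0.08² = 1.51 J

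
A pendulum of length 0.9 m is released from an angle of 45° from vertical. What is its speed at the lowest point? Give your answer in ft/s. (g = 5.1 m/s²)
h = L(1 − cosθ) = 0.9×(1 − cos45°) = 0.2636 m
v = √(2gh) = √(2×5.1×0.2636) = 1.64 m/s = 5.38 ft/s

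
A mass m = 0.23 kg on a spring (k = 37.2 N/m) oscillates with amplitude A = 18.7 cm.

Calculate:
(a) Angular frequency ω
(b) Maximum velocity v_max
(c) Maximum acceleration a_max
ω = √(k/m) = √(37.2/0.23) = 12.72 rad/s
v_max = ωA = 12.72×0.187 = 2.378 m/s
a_max = ω²A = 12.72²×0.187 = 30.25 m/s²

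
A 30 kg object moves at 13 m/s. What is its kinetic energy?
KE = ½mv² = ½×30×13² = 2535.0 J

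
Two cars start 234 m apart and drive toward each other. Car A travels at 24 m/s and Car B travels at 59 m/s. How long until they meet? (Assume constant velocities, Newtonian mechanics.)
Combined speed: v_combined = 24 + 59 = 83 m/s
Time to meet: t = d/83 = 234/83 = 2.82 s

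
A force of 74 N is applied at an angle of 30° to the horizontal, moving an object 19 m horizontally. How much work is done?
W = Fd cosθ = 74×19×cos(30°) = 1217.6 J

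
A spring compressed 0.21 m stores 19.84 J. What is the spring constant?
PE = ½kx² → k = 2PE/x² = 2×19.84/0.21² = 899.8 N/m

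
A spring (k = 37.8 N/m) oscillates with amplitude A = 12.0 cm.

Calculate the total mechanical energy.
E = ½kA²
E = ½kA² = ½×37.8×(0.12)² = 0.2722 J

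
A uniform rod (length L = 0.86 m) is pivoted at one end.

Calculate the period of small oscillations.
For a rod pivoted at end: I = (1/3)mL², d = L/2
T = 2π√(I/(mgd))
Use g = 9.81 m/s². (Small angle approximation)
I/m = (1/3)L² = 0.2465 m²; d = L/2 = 0.43 m
T = 2π√(I/(mgd)) = 2π√(0.2465/(9.81×0.43)) = 1.519 s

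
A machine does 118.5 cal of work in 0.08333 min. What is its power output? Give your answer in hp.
P = W/t = 495.8 J / 5 s = 99.16 W = 0.133 hp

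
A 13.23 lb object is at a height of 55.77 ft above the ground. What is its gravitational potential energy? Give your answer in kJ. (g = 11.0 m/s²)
PE = mgh = 6.001 kg × 11.0 m/s² × 17 m = 1122 J = 1.122 kJ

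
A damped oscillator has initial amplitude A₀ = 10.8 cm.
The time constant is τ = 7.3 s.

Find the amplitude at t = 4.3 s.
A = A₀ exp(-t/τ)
A = A₀ exp(−t/τ) = 10.8×exp(−4.3/7.3) = 5.992 cm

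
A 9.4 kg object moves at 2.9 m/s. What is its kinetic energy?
KE = ½mv² = ½×9.4×2.9² = 39.527 J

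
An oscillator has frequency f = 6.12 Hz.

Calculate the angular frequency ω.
ω = 2πf = 2π×6.12 = 38.45 rad/s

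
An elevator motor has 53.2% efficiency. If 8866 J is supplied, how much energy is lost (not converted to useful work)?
W_out = η × W_in = 0.532×8866 = 4716.7 J
W_lost = W_in − W_out = 8866 − 4716.7 = 4149.3 J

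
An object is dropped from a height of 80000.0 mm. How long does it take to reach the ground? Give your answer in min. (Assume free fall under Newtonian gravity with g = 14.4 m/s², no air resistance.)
t = √(2h/g) (with unit conversion) = 0.05556 min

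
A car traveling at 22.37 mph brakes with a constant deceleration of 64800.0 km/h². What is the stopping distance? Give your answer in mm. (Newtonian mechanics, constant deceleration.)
d = v₀² / (2a) (with unit conversion) = 10000.0 mm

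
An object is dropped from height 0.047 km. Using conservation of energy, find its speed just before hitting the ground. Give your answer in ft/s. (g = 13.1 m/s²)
mgh = ½mv² → v = √(2gh) = √(2×13.1×47) = 35.09 m/s = 115.1 ft/s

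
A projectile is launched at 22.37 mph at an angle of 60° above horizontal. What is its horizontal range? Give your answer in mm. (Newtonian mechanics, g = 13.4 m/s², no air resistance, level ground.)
R = v₀² sin(2θ) / g (with unit conversion) = 6463.0 mm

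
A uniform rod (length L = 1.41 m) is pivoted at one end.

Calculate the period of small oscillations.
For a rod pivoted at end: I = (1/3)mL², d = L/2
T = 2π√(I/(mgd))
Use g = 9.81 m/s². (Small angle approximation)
I/m = (1/3)L² = 0.6627 m²; d = L/2 = 0.705 m
T = 2π√(I/(mgd)) = 2π√(0.6627/(9.81×0.705)) = 1.945 s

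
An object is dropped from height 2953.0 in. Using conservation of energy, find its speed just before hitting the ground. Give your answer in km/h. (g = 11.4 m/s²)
mgh = ½mv² → v = √(2gh) = √(2×11.4×75.01) = 41.35 m/s = 148.9 km/h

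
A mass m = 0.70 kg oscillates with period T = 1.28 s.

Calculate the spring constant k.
T = 2π√(m/k) → k = m(2π/T)² = 0.7×(2π/1.28)² = 16.87 N/m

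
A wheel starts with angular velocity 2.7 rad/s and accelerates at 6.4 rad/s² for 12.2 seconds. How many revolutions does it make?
θ = ω₀t + ½αt² = 2.7×12.2 + ½×6.4×12.2² = 509.23 rad
Revolutions = θ/(2π) = 509.23/(2π) = 81.05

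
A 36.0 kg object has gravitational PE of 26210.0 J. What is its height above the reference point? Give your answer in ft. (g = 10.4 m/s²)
PE = mgh → h = PE/(mg) = 2.621e+04 J / (36 kg × 10.4 m/s²) = 70.01 m = 229.7 ft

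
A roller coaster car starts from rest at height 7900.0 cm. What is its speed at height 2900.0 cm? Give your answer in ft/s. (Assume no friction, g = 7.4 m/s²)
mgh₁ = ½mv₂² + mgh₂ → v₂ = √(2g(h₁−h₂)) = √(2×7.4×(79−29)) = 27.2 m/s = 89.25 ft/s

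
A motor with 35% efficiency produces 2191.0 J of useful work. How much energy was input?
W_in = W_out/η = 2191.0/0.35 = 6260.0 J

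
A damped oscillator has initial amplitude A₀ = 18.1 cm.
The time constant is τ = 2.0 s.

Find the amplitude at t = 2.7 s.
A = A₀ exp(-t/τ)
A = A₀ exp(−t/τ) = 18.1×exp(−2.7/2.0) = 4.692 cm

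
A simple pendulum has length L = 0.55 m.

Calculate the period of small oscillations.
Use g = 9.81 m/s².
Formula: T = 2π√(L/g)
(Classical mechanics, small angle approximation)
T = 2π√(L/g) = 2π√(0.55/9.81) = 1.488 s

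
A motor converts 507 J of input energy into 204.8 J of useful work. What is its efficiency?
η = W_out/W_in = 204.8/507 = 0.4039 = 40.39%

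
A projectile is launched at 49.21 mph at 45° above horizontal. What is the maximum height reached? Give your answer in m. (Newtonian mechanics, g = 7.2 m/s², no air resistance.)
H = v₀²sin²(θ)/(2g) (with unit conversion) = 16.8 m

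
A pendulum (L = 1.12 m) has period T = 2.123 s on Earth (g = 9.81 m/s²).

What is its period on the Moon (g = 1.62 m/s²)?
T = 2π√(L/g), so T_moon/T_earth = √(g_earth/g_moon)
T_moon = 2π√(1.12/1.62) = 5.224 s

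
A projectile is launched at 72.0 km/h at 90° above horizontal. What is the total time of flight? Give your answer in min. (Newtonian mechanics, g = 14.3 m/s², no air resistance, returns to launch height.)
T = 2v₀sin(θ)/g (with unit conversion) = 0.04662 min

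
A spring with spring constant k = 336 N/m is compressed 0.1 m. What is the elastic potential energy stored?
PE = ½kx² = ½×336×0.1² = 1.68 J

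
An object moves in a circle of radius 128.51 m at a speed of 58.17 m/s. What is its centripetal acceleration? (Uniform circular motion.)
a_c = v²/r = 58.17²/128.51 = 3383.75/128.51 = 26.33 m/s²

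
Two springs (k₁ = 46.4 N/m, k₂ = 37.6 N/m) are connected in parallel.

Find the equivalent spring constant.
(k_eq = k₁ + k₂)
k_eq = k₁ + k₂ = 46.4 + 37.6 = 84 N/m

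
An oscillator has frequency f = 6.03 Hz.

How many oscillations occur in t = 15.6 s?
n = f×t = 6.03×15.6 = 94.07 oscillations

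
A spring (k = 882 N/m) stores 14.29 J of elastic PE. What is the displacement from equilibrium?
PE = ½kx² → x = √(2PE/k) = √(2×14.29/882) = 0.18 m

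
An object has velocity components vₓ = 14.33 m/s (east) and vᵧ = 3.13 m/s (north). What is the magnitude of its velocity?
|v| = √(vₓ² + vᵧ²) = √(14.33² + 3.13²) = √(215.146) = 14.67 m/s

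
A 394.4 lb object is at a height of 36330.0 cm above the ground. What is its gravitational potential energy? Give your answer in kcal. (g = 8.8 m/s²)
PE = mgh = 178.9 kg × 8.8 m/s² × 363.3 m = 5.719e+05 J = 136.7 kcal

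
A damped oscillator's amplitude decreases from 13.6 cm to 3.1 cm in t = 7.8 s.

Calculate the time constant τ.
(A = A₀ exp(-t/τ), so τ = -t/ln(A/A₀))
A/A₀ = 3.1/13.6 = 0.2279; ln(A/A₀) = -1.479
τ = −t/ln(A/A₀) = −7.8/-1.479 = 5.275 s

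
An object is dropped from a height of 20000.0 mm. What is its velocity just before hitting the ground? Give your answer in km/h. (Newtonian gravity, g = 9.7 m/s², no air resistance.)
v = √(2gh) (with unit conversion) = 70.91 km/h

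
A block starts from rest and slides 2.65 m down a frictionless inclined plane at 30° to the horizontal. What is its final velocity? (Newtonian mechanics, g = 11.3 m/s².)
a = g sin(θ) = 11.3 × sin(30°) = 5.65 m/s²
v = √(2ad) = √(2 × 5.65 × 2.65) = 5.47 m/s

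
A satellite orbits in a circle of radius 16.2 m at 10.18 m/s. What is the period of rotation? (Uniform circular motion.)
T = 2πr/v = 2π×16.2/10.18 = 10.0 s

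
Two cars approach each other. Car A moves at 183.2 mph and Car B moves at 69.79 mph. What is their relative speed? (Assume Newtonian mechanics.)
v_rel = v_A + v_B = 183.2 + 69.79 = 253.0 mph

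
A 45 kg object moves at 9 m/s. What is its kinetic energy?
KE = ½mv² = ½×45×9² = 1822.5 J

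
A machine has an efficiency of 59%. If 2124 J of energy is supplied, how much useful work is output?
W_out = η × W_in = 0.59 × 2124 = 1253.2 J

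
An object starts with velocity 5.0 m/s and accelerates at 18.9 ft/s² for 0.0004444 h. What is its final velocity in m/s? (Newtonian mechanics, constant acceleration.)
v = v₀ + at (with unit conversion) = 14.22 m/s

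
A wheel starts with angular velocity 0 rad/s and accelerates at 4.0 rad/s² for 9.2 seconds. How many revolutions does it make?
θ = ω₀t + ½αt² = 0×9.2 + ½×4.0×9.2² = 169.28 rad
Revolutions = θ/(2π) = 169.28/(2π) = 26.94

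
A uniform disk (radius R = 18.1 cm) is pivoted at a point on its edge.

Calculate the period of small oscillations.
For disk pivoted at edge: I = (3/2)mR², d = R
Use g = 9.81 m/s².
I/m = (3/2)R² = 0.04914 m²; d = R = 0.181 m
T = 2π√((3/2)R²/(gR)) = 2π√(3R/(2g)) = 1.045 s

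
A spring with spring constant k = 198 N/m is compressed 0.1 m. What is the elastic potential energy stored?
PE = ½kx² = ½×198×0.1² = 0.99 J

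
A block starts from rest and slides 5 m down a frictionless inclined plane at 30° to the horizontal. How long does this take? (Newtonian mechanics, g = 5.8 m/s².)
a = g sin(θ) = 5.8 × sin(30°) = 2.9 m/s²
t = √(2d/a) = √(2 × 5 / 2.9) = 1.86 s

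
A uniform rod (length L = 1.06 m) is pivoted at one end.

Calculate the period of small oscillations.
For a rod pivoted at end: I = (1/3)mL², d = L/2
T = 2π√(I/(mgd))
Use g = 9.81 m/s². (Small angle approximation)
I/m = (1/3)L² = 0.3745 m²; d = L/2 = 0.53 m
T = 2π√(I/(mgd)) = 2π√(0.3745/(9.81×0.53)) = 1.686 s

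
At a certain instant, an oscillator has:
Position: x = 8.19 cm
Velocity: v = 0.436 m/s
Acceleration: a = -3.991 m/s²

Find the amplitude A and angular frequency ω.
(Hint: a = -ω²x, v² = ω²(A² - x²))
a = −ω²x → ω = √(|a|/x) = √(3.991/0.0819) = 6.981 rad/s
v² = ω²(A² − x²) → A = √(x² + v²/ω²) = √(0.0819² + 0.436²/6.981²) = 0.103 m = 10.3 cm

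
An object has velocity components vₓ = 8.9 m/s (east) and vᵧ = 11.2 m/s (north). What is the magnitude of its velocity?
|v| = √(vₓ² + vᵧ²) = √(8.9² + 11.2²) = √(204.65) = 14.31 m/s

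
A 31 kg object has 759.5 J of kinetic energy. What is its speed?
KE = ½mv² → v = √(2KE/m) = √(2×759.5/31) = 7.0 m/s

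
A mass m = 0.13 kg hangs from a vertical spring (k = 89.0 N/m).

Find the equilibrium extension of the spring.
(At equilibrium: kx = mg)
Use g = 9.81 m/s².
x_eq = mg/k = 0.13×9.81/89.0 = 0.01433 m = 1.433 cm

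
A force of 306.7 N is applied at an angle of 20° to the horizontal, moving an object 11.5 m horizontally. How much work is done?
W = Fd cosθ = 306.7×11.5×cos(20°) = 3314.3 J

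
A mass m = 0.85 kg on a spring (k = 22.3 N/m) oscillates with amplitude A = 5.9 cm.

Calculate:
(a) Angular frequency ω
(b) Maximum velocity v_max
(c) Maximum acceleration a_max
ω = √(k/m) = √(22.3/0.85) = 5.122 rad/s
v_max = ωA = 5.122×0.059 = 0.3022 m/s
a_max = ω²A = 5.122²×0.059 = 1.548 m/s²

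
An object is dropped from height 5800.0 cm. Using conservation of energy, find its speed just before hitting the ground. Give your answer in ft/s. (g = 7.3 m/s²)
mgh = ½mv² → v = √(2gh) = √(2×7.3×58) = 29.1 m/s = 95.47 ft/s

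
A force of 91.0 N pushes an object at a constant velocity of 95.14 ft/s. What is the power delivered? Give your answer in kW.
P = Fv = 91 N × 29 m/s = 2639 W = 2.639 kW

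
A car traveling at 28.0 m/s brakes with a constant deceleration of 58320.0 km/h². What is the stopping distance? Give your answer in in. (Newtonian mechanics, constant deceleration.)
d = v₀² / (2a) (with unit conversion) = 3430.0 in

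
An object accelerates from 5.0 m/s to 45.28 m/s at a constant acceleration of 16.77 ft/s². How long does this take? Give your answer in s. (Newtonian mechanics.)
t = (v - v₀)/a (with unit conversion) = 7.88 s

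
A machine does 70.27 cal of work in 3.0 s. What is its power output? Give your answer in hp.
P = W/t = 294 J / 3 s = 98 W = 0.1314 hp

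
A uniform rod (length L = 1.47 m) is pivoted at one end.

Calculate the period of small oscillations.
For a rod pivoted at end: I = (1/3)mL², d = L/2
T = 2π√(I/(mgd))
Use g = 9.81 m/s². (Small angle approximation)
I/m = (1/3)L² = 0.7203 m²; d = L/2 = 0.735 m
T = 2π√(I/(mgd)) = 2π√(0.7203/(9.81×0.735)) = 1.986 s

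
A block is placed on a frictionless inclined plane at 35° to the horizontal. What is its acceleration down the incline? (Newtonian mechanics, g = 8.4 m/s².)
a = g sin(θ) = 8.4 × sin(35°) = 8.4 × 0.5736 = 4.82 m/s²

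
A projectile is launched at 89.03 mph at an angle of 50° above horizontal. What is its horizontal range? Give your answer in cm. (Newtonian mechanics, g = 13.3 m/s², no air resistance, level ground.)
R = v₀² sin(2θ) / g (with unit conversion) = 11730.0 cm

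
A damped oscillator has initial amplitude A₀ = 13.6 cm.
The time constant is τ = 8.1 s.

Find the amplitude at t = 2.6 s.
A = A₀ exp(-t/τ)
A = A₀ exp(−t/τ) = 13.6×exp(−2.6/8.1) = 9.866 cm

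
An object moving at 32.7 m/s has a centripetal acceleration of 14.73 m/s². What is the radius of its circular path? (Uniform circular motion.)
r = v²/a_c = 32.7²/14.73 = 72.59 m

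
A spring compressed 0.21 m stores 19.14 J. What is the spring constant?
PE = ½kx² → k = 2PE/x² = 2×19.14/0.21² = 868.0 N/m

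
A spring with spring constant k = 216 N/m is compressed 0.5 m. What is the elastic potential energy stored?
PE = ½kx² = ½×216×0.5² = 27.0 J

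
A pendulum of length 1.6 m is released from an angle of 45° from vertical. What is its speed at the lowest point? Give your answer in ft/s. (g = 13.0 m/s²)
h = L(1 − cosθ) = 1.6×(1 − cos45°) = 0.4686 m
v = √(2gh) = √(2×13.0×0.4686) = 3.491 m/s = 11.45 ft/s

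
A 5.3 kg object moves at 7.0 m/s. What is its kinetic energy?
KE = ½mv² = ½×5.3×7.0² = 129.85 J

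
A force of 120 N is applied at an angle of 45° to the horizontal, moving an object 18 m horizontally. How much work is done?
W = Fd cosθ = 120×18×cos(45°) = 1527.4 J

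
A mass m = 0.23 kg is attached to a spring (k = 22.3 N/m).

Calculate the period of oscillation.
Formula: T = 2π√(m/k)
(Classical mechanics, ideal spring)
T = 2π√(m/k) = 2π√(0.23/22.3) = 0.6381 s; f = 1/T = 1.567 Hz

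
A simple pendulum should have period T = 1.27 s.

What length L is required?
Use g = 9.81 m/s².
T = 2π√(L/g) → L = g(T/2π)² = 9.81×(1.27/2π)² = 0.4008 m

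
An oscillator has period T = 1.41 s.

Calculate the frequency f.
f = 1/T = 1/1.41 = 0.7092 Hz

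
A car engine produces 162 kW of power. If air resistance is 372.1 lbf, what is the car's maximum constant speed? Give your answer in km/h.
P = Fv → v = P/F = 162000 W / 1655 N = 97.87 m/s = 352.3 km/h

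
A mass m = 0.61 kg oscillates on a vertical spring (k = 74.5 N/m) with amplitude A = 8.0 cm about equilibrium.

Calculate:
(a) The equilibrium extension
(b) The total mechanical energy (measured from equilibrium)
x_eq = mg/k = 0.61×9.81/74.5 = 0.08032 m = 8.032 cm
E = ½kA² = ½×74.5×(0.08)² = 0.2384 J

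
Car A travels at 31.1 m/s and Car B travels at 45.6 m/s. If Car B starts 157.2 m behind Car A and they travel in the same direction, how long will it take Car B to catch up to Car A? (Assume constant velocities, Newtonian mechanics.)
Relative speed: v_rel = 45.6 - 31.1 = 14.5 m/s
Time to catch: t = d₀/v_rel = 157.2/14.5 = 10.84 s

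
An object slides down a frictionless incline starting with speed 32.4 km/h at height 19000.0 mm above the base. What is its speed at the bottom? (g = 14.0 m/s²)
½mv₀² + mgh = ½mv² → v = √(v₀² + 2gh) = √(9² + 2×14.0×19) = 24.76 m/s = 89.13 km/h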